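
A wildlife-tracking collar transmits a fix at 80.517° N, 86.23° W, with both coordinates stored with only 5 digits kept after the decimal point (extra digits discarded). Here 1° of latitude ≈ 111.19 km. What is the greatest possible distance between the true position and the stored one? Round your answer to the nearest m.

Truncating at 5 decimal places can drop up to a full unit in the last place, so each coordinate may be off by as much as 1e-05°.
North–south component: 1e-05° × 111190 = 1.1119 m.
Longitude error → 1e-05 × 111190 × cos 80.517° = 1e-05 × 111190 × 0.1648 ≈ 0.183191 m.
Combining orthogonally: (1.1119² + 0.183191²)^½ ≈ 1.12689 m.

1 m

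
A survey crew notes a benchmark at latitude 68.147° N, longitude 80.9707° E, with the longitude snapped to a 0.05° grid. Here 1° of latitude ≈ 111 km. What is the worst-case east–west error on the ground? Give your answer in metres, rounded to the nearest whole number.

1033 metres

With a 0.05° grid the true value lies within half a step, ±0.05°/2 = ±0.025°, of the stored one.
One degree of longitude at 68.147° is 111000 × cos 68.147° ≈ 111000 × 0.3722 = 41317.1 m.
Maximum E–W displacement: 0.025 × 41317.1 = 1032.93 m.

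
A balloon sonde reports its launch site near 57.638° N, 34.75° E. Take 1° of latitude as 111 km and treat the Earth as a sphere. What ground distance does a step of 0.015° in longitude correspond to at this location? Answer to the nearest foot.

At 57.638° a degree of longitude is 111000 × cos 57.638° ≈ 59414.6 m, so 0.015° corresponds to 891.219 m.
Converting: 891.219 m × 3.2808 ft/m ≈ 2923.9 ft.

2924 feet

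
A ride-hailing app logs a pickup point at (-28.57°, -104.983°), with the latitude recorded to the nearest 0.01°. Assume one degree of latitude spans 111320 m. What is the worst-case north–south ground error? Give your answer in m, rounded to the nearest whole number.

Rounding to 2 decimal places leaves the latitude within ±0.005° of the true value.
North–south distance: 0.005° × 111320 m/° = 556.6 m.

557 m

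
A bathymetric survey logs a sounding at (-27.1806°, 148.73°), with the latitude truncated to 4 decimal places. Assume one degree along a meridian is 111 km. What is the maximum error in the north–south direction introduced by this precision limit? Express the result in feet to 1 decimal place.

36.4 feet

Truncating at 4 decimal places can drop up to a full unit in the last place, so the latitude may be off by as much as 0.0001°.
Along the meridian that is 0.0001° × 111000 m/° = 11.1 m.
Converting: 11.1 m × 3.2808 ft/m ≈ 36.417 ft.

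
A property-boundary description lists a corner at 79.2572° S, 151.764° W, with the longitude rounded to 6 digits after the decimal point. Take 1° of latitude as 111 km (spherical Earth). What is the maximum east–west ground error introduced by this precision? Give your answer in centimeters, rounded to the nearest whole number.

1 centimeters

Rounding to 6 decimal places leaves the longitude within ±5e-07° of the true value.
Parallels shrink by cos φ, so at 79.2572° a degree of longitude is 111000 × 0.1864 ≈ 20690.5 m.
Maximum E–W displacement: 5e-07 × 20690.5 = 0.0103452 m.
That is 0.0103452 m = 1.0345 cm.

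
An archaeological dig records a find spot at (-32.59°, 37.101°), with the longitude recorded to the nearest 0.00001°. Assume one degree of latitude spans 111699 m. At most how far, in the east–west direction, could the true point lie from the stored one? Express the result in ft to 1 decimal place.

1.5 ft

Rounding to 5 decimal places leaves the longitude within ±5e-06° of the true value.
One degree of longitude at 32.59° is 111699 × cos 32.59° ≈ 111699 × 0.8425 = 94111.6 m.
So at most 5e-06° × 94111.6 ≈ 0.470558 m east–west.
In feet: 0.470558 m ÷ 0.3048 ≈ 1.5438 ft.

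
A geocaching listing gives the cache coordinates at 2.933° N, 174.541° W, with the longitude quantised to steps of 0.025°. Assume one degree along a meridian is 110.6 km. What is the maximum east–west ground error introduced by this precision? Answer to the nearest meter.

With a 0.025° grid the true value lies within half a step, ±0.025°/2 = ±0.0125°, of the stored one.
At latitude 2.933° a degree of longitude spans 110600 m × cos 2.933° = 110600 × 0.9987 ≈ 110455 m.
East–west error: 0.0125° × 110455 m/° ≈ 1380.69 m.

1381 meters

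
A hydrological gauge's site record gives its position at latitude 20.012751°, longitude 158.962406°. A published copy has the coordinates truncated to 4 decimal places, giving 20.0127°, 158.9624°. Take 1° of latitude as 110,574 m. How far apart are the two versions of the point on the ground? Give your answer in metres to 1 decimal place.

5.7 metres

The latitude changed by +0.000051° and the longitude by +0.000006°.
North–south shift: 0.000051 × 110574 = 5.63927 m.
E–W at 20.0127°: 0.000006° × 110574 × cos 20.0127° = 0.000006 × 110574 × 0.9396 ≈ 0.623383 m.
Hypotenuse of the two orthogonal shifts: √(5.63927² + 0.623383²) = 5.67362 m.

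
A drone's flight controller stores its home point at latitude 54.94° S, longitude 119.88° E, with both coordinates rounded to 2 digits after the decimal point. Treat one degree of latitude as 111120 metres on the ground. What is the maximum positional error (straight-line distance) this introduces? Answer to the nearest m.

641 m

Rounding to 2 decimal places leaves each coordinate within ±0.005° of the true value.
N–S: 0.005° × 111120 m/° = 555.6 m.
East–west component at 54.94°: 0.005° × 111120 × cos 54.94° ≈ 0.005 × 63831.1 ≈ 319.155 m.
Worst case both components are at the extreme and orthogonal: √(555.6² + 319.155²) ≈ 640.743 m.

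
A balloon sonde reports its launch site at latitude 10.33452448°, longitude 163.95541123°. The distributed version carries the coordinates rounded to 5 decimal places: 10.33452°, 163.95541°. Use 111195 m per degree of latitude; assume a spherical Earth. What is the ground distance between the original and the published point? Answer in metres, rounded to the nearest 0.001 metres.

The latitude changed by +0.00000448° and the longitude by +0.00000123°.
North–south shift: 0.00000448 × 111195 = 0.498154 m.
East–west at this latitude: 0.00000123° × 111195 × cos 10.3345° ≈ 0.00000123 × 109391 = 0.134551 m.
Distance: √(0.498154² + 0.134551²) ≈ 0.516005 m.

0.516 metres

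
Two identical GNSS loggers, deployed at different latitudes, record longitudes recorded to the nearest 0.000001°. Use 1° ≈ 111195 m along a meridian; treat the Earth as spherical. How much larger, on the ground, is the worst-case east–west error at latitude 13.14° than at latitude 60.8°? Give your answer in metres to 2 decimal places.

0.03 metres

Rounding to 6 decimal places leaves the longitude within ±5e-07° of the true value.
At 13.14°: 5e-07° × 111195 × cos 13.14° = 5e-07 × 111195 × 0.9738 ≈ 0.054142 m.
Error at 60.8° = 5e-07° × 111195 × cos 60.8° ≈ 0.055597 × 0.4879 = 0.027124 m.
Difference: 0.054142 − 0.027124 = 0.027018 m.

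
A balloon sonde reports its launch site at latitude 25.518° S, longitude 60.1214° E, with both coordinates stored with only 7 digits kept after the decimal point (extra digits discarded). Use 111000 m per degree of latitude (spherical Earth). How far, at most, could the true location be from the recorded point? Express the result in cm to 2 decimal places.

1.50 cm

Truncating at 7 decimal places can drop up to a full unit in the last place, so each coordinate may be off by as much as 1e-07°.
North–south component: 1e-07° × 111000 = 0.0111 m.
E–W at 25.518°: 1e-07° × 111000 × cos 25.518° = 1e-07 × 111000 × 0.9024 ≈ 0.0100172 m.
Combining orthogonally: (0.0111² + 0.0100172²)^½ ≈ 0.0149517 m.
That is 0.0149517 m = 1.4952 cm.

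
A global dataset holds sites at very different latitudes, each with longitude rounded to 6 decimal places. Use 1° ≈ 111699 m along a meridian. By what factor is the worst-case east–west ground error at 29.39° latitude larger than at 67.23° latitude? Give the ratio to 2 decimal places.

Rounding to 6 decimal places leaves the longitude within ±5e-07° of the true value.
At 29.39°: 5e-07° × 111699 × cos 29.39° = 5e-07 × 111699 × 0.8713 ≈ 0.048662 m.
At 67.23°: 5e-07° × 111699 × cos 67.23° = 5e-07 × 111699 × 0.3870 ≈ 0.021616 m.
Ratio: 0.048662 / 0.021616 = cos 29.39° / cos 67.23° ≈ 2.2512.

2.25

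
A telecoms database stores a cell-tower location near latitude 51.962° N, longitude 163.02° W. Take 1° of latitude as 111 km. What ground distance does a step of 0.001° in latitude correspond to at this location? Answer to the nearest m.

111 m

0.001° × 111000 m/° = 111 m.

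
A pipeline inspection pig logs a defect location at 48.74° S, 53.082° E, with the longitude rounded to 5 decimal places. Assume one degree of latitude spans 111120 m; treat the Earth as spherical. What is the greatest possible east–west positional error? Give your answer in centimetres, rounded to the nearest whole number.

Rounding to 5 decimal places leaves the longitude within ±5e-06° of the true value.
One degree of longitude at 48.74° is 111120 × cos 48.74° ≈ 111120 × 0.6595 = 73281.1 m.
East–west error: 5e-06° × 73281.1 m/° ≈ 0.366405 m.
That is 0.366405 m = 36.641 cm.

37 centimetres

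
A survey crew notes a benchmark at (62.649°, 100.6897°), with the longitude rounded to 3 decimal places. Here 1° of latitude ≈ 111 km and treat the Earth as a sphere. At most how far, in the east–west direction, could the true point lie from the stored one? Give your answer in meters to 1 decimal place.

Rounding to 3 decimal places leaves the longitude within ±0.0005° of the true value.
Parallels shrink by cos φ, so at 62.649° a degree of longitude is 111000 × 0.4594 ≈ 50997.9 m.
East–west error: 0.0005° × 50997.9 m/° ≈ 25.4989 m.

25.5 meters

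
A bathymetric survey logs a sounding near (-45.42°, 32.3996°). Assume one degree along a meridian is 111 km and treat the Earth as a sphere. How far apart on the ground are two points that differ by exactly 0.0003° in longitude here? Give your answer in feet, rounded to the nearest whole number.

77 feet

One degree of longitude here spans 111000 × cos 45.42° = 111000 × 0.7019 ≈ 77911.4 m; 0.0003° of that is 23.3734 m.
Converting: 23.3734 m × 3.2808 ft/m ≈ 76.684 ft.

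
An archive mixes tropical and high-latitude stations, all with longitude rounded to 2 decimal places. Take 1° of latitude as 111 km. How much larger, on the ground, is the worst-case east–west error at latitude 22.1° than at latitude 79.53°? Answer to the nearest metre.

413 metres

Rounding to 2 decimal places leaves the longitude within ±0.005° of the true value.
Error at 22.1° = 0.005° × 111000 × cos 22.1° ≈ 555 × 0.9265 = 514.22 m.
At 79.53°: 0.005° × 111000 × cos 79.53° = 0.005 × 111000 × 0.1817 ≈ 100.85 m.
Difference: 514.22 − 100.85 = 413.37 m.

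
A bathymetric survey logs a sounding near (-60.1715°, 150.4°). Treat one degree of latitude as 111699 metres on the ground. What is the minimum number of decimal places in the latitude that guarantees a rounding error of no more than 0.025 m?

7

One degree of latitude covers 111699 m.
Rounding to N decimal places gives at most 0.5 × 10⁻ᴺ degrees of error, i.e. 0.5 × 10⁻ᴺ × 111699 m.
Need 0.5 × 111699 × 10⁻ᴺ ≤ 0.025 → 10⁻ᴺ ≤ 4.476e-07, so N ≥ 6.35.
So 7 decimal places suffice (0.00558 m); 6 would allow up to 0.0558 m.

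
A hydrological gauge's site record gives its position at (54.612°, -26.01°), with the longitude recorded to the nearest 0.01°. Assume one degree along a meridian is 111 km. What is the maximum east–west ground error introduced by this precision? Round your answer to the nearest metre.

321 metres

Rounding to 2 decimal places leaves the longitude within ±0.005° of the true value.
At latitude 54.612° a degree of longitude spans 111000 m × cos 54.612° = 111000 × 0.5791 ≈ 64281.3 m.
Maximum E–W displacement: 0.005 × 64281.3 = 321.406 m.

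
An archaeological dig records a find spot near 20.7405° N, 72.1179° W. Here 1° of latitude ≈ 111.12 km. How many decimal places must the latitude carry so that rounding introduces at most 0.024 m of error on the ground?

One degree of latitude covers 111120 m.
Rounding to N decimal places gives at most 0.5 × 10⁻ᴺ degrees of error, i.e. 0.5 × 10⁻ᴺ × 111120 m.
Setting 55560 × 10⁻ᴺ ≤ 0.024 gives 10ᴺ ≥ 2.315e+06, i.e. N ≥ 6.36.
At 6 places the error can reach 0.0556 m, but 7 places keeps it to 0.00556 m.

7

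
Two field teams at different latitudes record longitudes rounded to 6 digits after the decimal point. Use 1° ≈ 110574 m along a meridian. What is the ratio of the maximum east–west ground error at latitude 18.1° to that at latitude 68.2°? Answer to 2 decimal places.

2.56

Rounding to 6 decimal places leaves the longitude within ±5e-07° of the true value.
Error at 18.1° = 5e-07° × 110574 × cos 18.1° ≈ 0.055287 × 0.9505 = 0.052551 m.
At 68.2°: 5e-07° × 110574 × cos 68.2° = 5e-07 × 110574 × 0.3714 ≈ 0.020532 m.
The ratio reduces to cos 18.1° / cos 68.2° = 0.9505/0.3714 ≈ 2.5595.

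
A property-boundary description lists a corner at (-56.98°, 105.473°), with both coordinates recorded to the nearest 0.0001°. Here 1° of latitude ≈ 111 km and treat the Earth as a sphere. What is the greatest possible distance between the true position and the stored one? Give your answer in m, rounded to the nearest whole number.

6 m

Rounding to 4 decimal places leaves each coordinate within ±5e-05° of the true value.
Latitude error → 5e-05 × 111000 = 5.55 m along the meridian.
E–W at 56.98°: 5e-05° × 111000 × cos 56.98° = 5e-05 × 111000 × 0.5449 ≈ 3.02437 m.
Worst case both components are at the extreme and orthogonal: √(5.55² + 3.02437²) ≈ 6.32055 m.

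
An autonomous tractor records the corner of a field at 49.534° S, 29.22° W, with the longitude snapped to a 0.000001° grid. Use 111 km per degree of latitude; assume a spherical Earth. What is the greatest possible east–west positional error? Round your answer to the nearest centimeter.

4 centimeters

With a 0.000001° grid the true value lies within half a step, ±0.000001°/2 = ±5e-07°, of the stored one.
One degree of longitude at 49.534° is 111000 × cos 49.534° ≈ 111000 × 0.6490 = 72038.6 m.
Maximum E–W displacement: 5e-07 × 72038.6 = 0.0360193 m.
That is 0.0360193 m = 3.6019 cm.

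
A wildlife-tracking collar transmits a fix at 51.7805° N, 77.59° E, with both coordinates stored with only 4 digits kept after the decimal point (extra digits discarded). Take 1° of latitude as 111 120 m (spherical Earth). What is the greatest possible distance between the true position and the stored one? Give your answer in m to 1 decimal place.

Truncating at 4 decimal places can drop up to a full unit in the last place, so each coordinate may be off by as much as 0.0001°.
Latitude error → 0.0001 × 111120 = 11.112 m along the meridian.
Longitude error → 0.0001 × 111120 × cos 51.7805° = 0.0001 × 111120 × 0.6187 ≈ 6.87473 m.
The two errors are perpendicular, so the maximum displacement is √(11.112² + 6.87473²) ≈ 13.0667 m.

13.1 m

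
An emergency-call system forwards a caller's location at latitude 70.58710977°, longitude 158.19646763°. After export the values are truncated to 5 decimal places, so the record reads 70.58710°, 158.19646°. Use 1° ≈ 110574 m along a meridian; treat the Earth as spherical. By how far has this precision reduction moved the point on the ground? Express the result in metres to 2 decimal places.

The latitude changed by +0.00000977° and the longitude by +0.00000763°.
N–S: 0.00000977° × 110574 m/° = 1.08031 m.
East–west at this latitude: 0.00000763° × 110574 × cos 70.5871° ≈ 0.00000763 × 36751.9 = 0.280417 m.
Distance: √(1.08031² + 0.280417²) ≈ 1.11611 m.

1.12 metres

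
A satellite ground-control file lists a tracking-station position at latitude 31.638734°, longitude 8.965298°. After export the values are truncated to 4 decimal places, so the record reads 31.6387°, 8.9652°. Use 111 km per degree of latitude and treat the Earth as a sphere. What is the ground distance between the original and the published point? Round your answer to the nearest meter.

10 meters

Δlat = 31.638734 − 31.6387 = +0.000034°; Δlon = 8.965298 − 8.9652 = +0.000098°.
North–south shift: 0.000034 × 111000 = 3.774 m.
E–W at 31.6387°: 0.000098° × 111000 × cos 31.6387° = 0.000098 × 111000 × 0.8514 ≈ 9.26123 m.
Combined displacement = (3.774² + 9.26123²)^½ ≈ 10.0007 m.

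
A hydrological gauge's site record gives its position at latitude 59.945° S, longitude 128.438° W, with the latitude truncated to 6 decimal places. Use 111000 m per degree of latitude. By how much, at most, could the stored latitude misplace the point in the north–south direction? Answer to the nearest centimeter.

Truncating at 6 decimal places can drop up to a full unit in the last place, so the latitude may be off by as much as 1e-06°.
Along the meridian that is 1e-06° × 111000 m/° = 0.111 m.
That is 0.111 m = 11.1 cm.

11 centimeters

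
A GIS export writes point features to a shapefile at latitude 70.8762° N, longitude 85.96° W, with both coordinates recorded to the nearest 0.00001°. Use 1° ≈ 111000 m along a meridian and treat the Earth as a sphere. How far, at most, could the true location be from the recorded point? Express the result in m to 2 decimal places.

0.58 m

Rounding to 5 decimal places leaves each coordinate within ±5e-06° of the true value.
N–S: 5e-06° × 111000 m/° = 0.555 m.
East–west component at 70.8762°: 5e-06° × 111000 × cos 70.8762° ≈ 5e-06 × 36364.8 ≈ 0.181824 m.
The two errors are perpendicular, so the maximum displacement is √(0.555² + 0.181824²) ≈ 0.584025 m.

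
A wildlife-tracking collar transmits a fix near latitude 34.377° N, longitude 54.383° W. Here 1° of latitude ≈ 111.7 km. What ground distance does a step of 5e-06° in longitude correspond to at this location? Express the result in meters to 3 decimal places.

At 34.377° a degree of longitude is 111700 × cos 34.377° ≈ 92190.5 m, so 5e-06° corresponds to 0.460953 m.

0.461 meters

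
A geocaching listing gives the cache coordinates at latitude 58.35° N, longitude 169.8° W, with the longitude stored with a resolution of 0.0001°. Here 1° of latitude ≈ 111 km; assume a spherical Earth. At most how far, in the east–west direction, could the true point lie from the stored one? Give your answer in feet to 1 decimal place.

With a 0.0001° grid the true value lies within half a step, ±0.0001°/2 = ±5e-05°, of the stored one.
Parallels shrink by cos φ, so at 58.35° a degree of longitude is 111000 × 0.5247 ≈ 58244.9 m.
Maximum E–W displacement: 5e-05 × 58244.9 = 2.91225 m.
Converting: 2.91225 m × 3.2808 ft/m ≈ 9.5546 ft.

9.6 feet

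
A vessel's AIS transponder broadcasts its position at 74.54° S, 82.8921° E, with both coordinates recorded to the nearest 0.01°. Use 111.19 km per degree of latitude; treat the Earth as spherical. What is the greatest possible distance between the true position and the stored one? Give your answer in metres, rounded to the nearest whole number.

Rounding to 2 decimal places leaves each coordinate within ±0.005° of the true value.
N–S: 0.005° × 111190 m/° = 555.95 m.
East–west component at 74.54°: 0.005° × 111190 × cos 74.54° ≈ 0.005 × 29639.4 ≈ 148.197 m.
Combining orthogonally: (555.95² + 148.197²)^½ ≈ 575.363 m.

575 metres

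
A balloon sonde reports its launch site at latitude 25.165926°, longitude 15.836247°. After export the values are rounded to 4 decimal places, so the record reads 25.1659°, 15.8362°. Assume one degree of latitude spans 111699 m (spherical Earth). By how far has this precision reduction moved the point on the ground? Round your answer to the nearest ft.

The latitude changed by +0.000026° and the longitude by +0.000047°.
N–S: 0.000026° × 111699 m/° = 2.90417 m.
E–W at 25.1659°: 0.000047° × 111699 × cos 25.1659° = 0.000047 × 111699 × 0.9051 ≈ 4.75154 m.
Hypotenuse of the two orthogonal shifts: √(2.90417² + 4.75154²) = 5.56878 m.
Converting: 5.56878 m × 3.2808 ft/m ≈ 18.27 ft.

18 ft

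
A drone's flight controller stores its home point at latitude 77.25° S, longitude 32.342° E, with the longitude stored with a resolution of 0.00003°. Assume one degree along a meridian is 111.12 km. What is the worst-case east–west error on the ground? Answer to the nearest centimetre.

37 centimetres

With a 0.00003° grid the true value lies within half a step, ±0.00003°/2 = ±1.5e-05°, of the stored one.
At latitude 77.25° a degree of longitude spans 111120 m × cos 77.25° = 111120 × 0.2207 ≈ 24523.9 m.
Maximum E–W displacement: 1.5e-05 × 24523.9 = 0.367858 m.
That is 0.367858 m = 36.786 cm.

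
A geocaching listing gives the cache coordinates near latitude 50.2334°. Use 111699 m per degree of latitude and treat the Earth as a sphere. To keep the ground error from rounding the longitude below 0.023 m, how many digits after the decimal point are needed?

At 50.2334° one degree of longitude covers 111699 × cos 50.2334° ≈ 111699 × 0.6397 ≈ 71449.6 m.
N decimal places → at most half a unit in the last place, 0.5 × 10⁻ᴺ° = 71449.6/2 × 10⁻ᴺ m.
Need 0.5 × 71449.6 × 10⁻ᴺ ≤ 0.023 → 10⁻ᴺ ≤ 6.438e-07, so N ≥ 6.19.
N = 6 would give 0.0357 m (too coarse); N = 7 gives 0.00357 m ≤ 0.023 m.

7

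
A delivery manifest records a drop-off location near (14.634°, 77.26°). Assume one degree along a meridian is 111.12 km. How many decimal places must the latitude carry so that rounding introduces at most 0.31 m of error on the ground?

6 decimal places

One degree of latitude covers 111120 m.
With N decimal places the half-ulp bound is 0.5·10⁻ᴺ°, or 0.5·10⁻ᴺ × 111120 m on the ground.
Setting 55560 × 10⁻ᴺ ≤ 0.31 gives 10ᴺ ≥ 1.792e+05, i.e. N ≥ 5.25.
N = 5 would give 0.556 m (too coarse); N = 6 gives 0.0556 m ≤ 0.31 m.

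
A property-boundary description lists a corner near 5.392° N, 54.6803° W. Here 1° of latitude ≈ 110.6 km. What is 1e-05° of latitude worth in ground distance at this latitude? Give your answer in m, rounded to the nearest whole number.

1 m

1e-05° × 110600 m/° = 1.106 m.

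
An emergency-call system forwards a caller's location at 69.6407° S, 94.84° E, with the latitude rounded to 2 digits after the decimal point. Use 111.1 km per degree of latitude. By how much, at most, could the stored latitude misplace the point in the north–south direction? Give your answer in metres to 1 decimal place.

Rounding to 2 decimal places leaves the latitude within ±0.005° of the true value.
Along the meridian that is 0.005° × 111100 m/° = 555.5 m.

555.5 metres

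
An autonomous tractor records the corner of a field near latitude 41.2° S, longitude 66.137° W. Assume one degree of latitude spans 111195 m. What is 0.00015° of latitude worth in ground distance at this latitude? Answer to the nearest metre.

17 metres

Along a meridian 0.00015° is 0.00015 × 111195 = 16.6793 m.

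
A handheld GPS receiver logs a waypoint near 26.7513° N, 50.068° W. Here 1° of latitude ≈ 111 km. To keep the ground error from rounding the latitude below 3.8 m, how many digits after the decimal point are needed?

5

One degree of latitude covers 111000 m.
With N decimal places the half-ulp bound is 0.5·10⁻ᴺ°, or 0.5·10⁻ᴺ × 111000 m on the ground.
Setting 55500 × 10⁻ᴺ ≤ 3.8 gives 10ᴺ ≥ 1.461e+04, i.e. N ≥ 4.16.
N = 4 would give 5.55 m (too coarse); N = 5 gives 0.555 m ≤ 3.8 m.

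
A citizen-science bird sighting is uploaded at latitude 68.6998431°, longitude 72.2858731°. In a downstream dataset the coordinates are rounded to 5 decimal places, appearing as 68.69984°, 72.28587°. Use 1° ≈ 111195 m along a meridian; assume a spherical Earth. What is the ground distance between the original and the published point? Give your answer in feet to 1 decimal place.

1.2 feet

Δlat = 68.6998431 − 68.69984 = +0.0000031°; Δlon = 72.2858731 − 72.28587 = +0.0000031°.
North–south shift: 0.0000031 × 111195 = 0.344705 m.
E–W at 68.6998°: 0.0000031° × 111195 × cos 68.6998° = 0.0000031 × 111195 × 0.3633 ≈ 0.125215 m.
Combined displacement = (0.344705² + 0.125215²)^½ ≈ 0.366742 m.
In feet: 0.366742 m ÷ 0.3048 ≈ 1.2032 ft.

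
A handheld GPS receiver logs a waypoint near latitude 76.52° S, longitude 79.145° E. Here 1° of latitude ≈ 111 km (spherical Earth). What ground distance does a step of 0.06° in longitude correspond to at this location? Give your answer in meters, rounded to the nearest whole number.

1552 meters

0.06° of longitude at 76.52° is 0.06 × 111000 × cos 76.52° ≈ 0.06 × 25874.8 = 1552.49 m.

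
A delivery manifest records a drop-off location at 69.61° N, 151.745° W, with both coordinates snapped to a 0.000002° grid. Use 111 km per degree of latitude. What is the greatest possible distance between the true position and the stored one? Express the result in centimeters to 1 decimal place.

11.8 centimeters

With a 0.000002° grid the true value lies within half a step, ±0.000002°/2 = ±1e-06°, of the stored one.
North–south component: 1e-06° × 111000 = 0.111 m.
East–west component at 69.61°: 1e-06° × 111000 × cos 69.61° ≈ 1e-06 × 38673.3 ≈ 0.0386733 m.
Worst case both components are at the extreme and orthogonal: √(0.111² + 0.0386733²) ≈ 0.117544 m.
That is 0.117544 m = 11.754 cm.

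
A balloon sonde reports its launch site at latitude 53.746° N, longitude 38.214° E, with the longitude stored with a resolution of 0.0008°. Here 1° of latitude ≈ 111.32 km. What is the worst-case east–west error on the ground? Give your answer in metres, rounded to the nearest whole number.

With a 0.0008° grid the true value lies within half a step, ±0.0008°/2 = ±0.0004°, of the stored one.
One degree of longitude at 53.746° is 111320 × cos 53.746° ≈ 111320 × 0.5914 = 65830.9 m.
Maximum E–W displacement: 0.0004 × 65830.9 = 26.3323 m.

26 metres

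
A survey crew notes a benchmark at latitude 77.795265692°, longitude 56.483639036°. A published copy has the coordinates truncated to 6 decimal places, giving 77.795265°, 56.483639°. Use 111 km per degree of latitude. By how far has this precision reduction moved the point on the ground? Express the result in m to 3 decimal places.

Δlat = 77.795265692 − 77.795265 = +0.000000692°; Δlon = 56.483639036 − 56.483639 = +0.000000036°.
North–south shift: 0.000000692 × 111000 = 0.076812 m.
E–W at 77.7953°: 0.000000036° × 111000 × cos 77.7953° = 0.000000036 × 111000 × 0.2114 ≈ 0.000844777 m.
Combined displacement = (0.076812² + 0.000844777²)^½ ≈ 0.0768166 m.

0.077 m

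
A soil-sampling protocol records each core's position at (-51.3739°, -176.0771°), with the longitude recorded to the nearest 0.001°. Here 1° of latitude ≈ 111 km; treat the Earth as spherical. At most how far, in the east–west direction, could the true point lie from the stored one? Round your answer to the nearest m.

Rounding to 3 decimal places leaves the longitude within ±0.0005° of the true value.
Parallels shrink by cos φ, so at 51.3739° a degree of longitude is 111000 × 0.6242 ≈ 69290.1 m.
Maximum E–W displacement: 0.0005 × 69290.1 = 34.6451 m.

35 m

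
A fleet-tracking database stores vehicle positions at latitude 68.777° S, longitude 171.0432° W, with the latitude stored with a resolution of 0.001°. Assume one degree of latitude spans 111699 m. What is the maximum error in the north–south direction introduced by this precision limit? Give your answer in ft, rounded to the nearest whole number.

183 ft

With a 0.001° grid the true value lies within half a step, ±0.001°/2 = ±0.0005°, of the stored one.
So the N–S error is at most 0.0005 × 111699 = 55.8495 m.
Converting: 55.8495 m × 3.2808 ft/m ≈ 183.23 ft.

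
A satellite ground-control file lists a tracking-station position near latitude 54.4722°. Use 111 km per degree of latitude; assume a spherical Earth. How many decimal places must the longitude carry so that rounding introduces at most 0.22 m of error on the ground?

6

At 54.4722° one degree of longitude covers 111000 × cos 54.4722° ≈ 111000 × 0.5811 ≈ 64501.9 m.
N decimal places → at most half a unit in the last place, 0.5 × 10⁻ᴺ° = 64501.9/2 × 10⁻ᴺ m.
Setting 32250.9 × 10⁻ᴺ ≤ 0.22 gives 10ᴺ ≥ 1.466e+05, i.e. N ≥ 5.17.
At 5 places the error can reach 0.323 m, but 6 places keeps it to 0.0323 m.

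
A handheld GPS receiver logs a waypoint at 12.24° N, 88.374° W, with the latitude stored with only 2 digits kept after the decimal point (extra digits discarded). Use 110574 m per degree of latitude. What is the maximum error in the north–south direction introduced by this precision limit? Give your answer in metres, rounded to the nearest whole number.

Truncating at 2 decimal places can drop up to a full unit in the last place, so the latitude may be off by as much as 0.01°.
North–south distance: 0.01° × 110574 m/° = 1105.74 m.

1106 metres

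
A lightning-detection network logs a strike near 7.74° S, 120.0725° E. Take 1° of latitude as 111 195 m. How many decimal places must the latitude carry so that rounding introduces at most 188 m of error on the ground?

3

One degree of latitude covers 111195 m.
N decimal places → at most half a unit in the last place, 0.5 × 10⁻ᴺ° = 111195/2 × 10⁻ᴺ m.
Need 0.5 × 111195 × 10⁻ᴺ ≤ 188 → 10⁻ᴺ ≤ 3.381e-03, so N ≥ 2.47.
At 2 places the error can reach 556 m, but 3 places keeps it to 55.6 m.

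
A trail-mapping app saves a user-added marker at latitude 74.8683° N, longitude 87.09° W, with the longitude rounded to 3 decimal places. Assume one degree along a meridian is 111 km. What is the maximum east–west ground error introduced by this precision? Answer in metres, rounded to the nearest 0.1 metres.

14.5 metres

Rounding to 3 decimal places leaves the longitude within ±0.0005° of the true value.
One degree of longitude at 74.8683° is 111000 × cos 74.8683° ≈ 111000 × 0.2610 = 28975.3 m.
East–west error: 0.0005° × 28975.3 m/° ≈ 14.4876 m.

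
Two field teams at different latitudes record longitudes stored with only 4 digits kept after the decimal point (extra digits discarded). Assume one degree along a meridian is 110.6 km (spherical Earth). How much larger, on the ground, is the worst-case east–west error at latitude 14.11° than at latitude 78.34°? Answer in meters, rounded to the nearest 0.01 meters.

8.49 meters

Truncating at 4 decimal places can drop up to a full unit in the last place, so the longitude may be off by as much as 0.0001°.
Error at 14.11° = 0.0001° × 110600 × cos 14.11° ≈ 11.06 × 0.9698 = 10.726 m.
At 78.34°: 0.0001° × 110600 × cos 78.34° = 0.0001 × 110600 × 0.2021 ≈ 2.2353 m.
So the lower-latitude error exceeds the higher by 10.726 − 2.2353 = 8.491 m.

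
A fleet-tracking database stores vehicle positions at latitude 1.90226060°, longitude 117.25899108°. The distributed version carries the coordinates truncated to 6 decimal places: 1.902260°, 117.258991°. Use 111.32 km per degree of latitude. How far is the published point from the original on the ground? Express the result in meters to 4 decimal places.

The latitude changed by +0.00000060° and the longitude by +0.00000008°.
N–S: 0.00000060° × 111320 m/° = 0.066792 m.
East–west at this latitude: 0.00000008° × 111320 × cos 1.90226° ≈ 0.00000008 × 111259 = 0.00890069 m.
Combined displacement = (0.066792² + 0.00890069²)^½ ≈ 0.0673824 m.

0.0674 meters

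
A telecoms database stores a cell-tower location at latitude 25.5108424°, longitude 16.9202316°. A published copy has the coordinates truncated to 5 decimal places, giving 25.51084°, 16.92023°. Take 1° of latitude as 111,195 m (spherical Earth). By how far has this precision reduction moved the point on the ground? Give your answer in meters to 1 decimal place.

0.3 meters

The latitude changed by +0.0000024° and the longitude by +0.0000016°.
North–south shift: 0.0000024 × 111195 = 0.266868 m.
East–west at this latitude: 0.0000016° × 111195 × cos 25.5108° ≈ 0.0000016 × 100354 = 0.160566 m.
Distance: √(0.266868² + 0.160566²) ≈ 0.311448 m.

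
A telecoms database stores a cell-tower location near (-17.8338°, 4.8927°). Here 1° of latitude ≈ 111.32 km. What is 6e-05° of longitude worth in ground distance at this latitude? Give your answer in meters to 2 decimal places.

At 17.8338° a degree of longitude is 111320 × cos 17.8338° ≈ 105971 m, so 6e-05° corresponds to 6.35826 m.

6.36 meters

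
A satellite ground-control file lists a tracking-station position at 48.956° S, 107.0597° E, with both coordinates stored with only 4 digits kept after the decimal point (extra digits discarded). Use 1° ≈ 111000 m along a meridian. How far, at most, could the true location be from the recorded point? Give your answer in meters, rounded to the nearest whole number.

13 meters

Truncating at 4 decimal places can drop up to a full unit in the last place, so each coordinate may be off by as much as 0.0001°.
North–south component: 0.0001° × 111000 = 11.1 m.
East–west component at 48.956°: 0.0001° × 111000 × cos 48.956° ≈ 0.0001 × 72886.9 ≈ 7.28869 m.
The two errors are perpendicular, so the maximum displacement is √(11.1² + 7.28869²) ≈ 13.2791 m.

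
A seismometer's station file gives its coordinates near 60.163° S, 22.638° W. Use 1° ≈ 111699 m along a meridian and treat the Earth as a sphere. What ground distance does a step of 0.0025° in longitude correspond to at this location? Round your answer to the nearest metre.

139 metres

One degree of longitude here spans 111699 × cos 60.163° = 111699 × 0.4975 ≈ 55574.1 m; 0.0025° of that is 138.935 m.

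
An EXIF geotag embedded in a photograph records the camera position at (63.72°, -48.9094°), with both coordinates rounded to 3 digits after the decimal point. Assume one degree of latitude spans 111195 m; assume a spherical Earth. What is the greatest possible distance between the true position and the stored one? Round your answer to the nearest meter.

61 meters

Rounding to 3 decimal places leaves each coordinate within ±0.0005° of the true value.
North–south component: 0.0005° × 111195 = 55.5975 m.
E–W at 63.72°: 0.0005° × 111195 × cos 63.72° = 0.0005 × 111195 × 0.4428 ≈ 24.6163 m.
Worst case both components are at the extreme and orthogonal: √(55.5975² + 24.6163²) ≈ 60.8033 m.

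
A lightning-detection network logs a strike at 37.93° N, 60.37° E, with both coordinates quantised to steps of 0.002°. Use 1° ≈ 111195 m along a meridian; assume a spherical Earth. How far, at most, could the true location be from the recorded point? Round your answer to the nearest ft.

With a 0.002° grid the true value lies within half a step, ±0.002°/2 = ±0.001°, of the stored one.
North–south component: 0.001° × 111195 = 111.195 m.
Longitude error → 0.001 × 111195 × cos 37.93° = 0.001 × 111195 × 0.7888 ≈ 87.7064 m.
Combining orthogonally: (111.195² + 87.7064²)^½ ≈ 141.622 m.
Converting: 141.622 m × 3.2808 ft/m ≈ 464.64 ft.

465 ft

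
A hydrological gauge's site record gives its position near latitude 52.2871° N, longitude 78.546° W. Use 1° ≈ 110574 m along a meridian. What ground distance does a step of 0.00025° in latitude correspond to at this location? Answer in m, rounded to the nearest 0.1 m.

Along a meridian 0.00025° is 0.00025 × 110574 = 27.6435 m.

27.6 m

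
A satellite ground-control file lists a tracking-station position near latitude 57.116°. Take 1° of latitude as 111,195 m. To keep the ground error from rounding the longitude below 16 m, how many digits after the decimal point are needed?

4

At 57.116° one degree of longitude covers 111195 × cos 57.116° ≈ 111195 × 0.5429 ≈ 60372.2 m.
Rounding to N decimal places gives at most 0.5 × 10⁻ᴺ degrees of error, i.e. 0.5 × 10⁻ᴺ × 60372.2 m.
Setting 30186.1 × 10⁻ᴺ ≤ 16 gives 10ᴺ ≥ 1887, i.e. N ≥ 3.28.
N = 3 would give 30.2 m (too coarse); N = 4 gives 3.02 m ≤ 16 m.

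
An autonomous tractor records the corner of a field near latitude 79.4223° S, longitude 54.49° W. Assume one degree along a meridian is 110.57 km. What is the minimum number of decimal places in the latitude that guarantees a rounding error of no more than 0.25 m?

One degree of latitude covers 110570 m.
With N decimal places the half-ulp bound is 0.5·10⁻ᴺ°, or 0.5·10⁻ᴺ × 110570 m on the ground.
Setting 55285 × 10⁻ᴺ ≤ 0.25 gives 10ᴺ ≥ 2.211e+05, i.e. N ≥ 5.34.
So 6 decimal places suffice (0.0553 m); 5 would allow up to 0.553 m.

6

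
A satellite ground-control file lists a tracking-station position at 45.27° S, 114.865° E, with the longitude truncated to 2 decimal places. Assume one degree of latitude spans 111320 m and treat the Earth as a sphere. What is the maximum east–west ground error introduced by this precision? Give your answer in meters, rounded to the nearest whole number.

783 meters

Truncating at 2 decimal places can drop up to a full unit in the last place, so the longitude may be off by as much as 0.01°.
At latitude 45.27° a degree of longitude spans 111320 m × cos 45.27° = 111320 × 0.7038 ≈ 78343.3 m.
Maximum E–W displacement: 0.01 × 78343.3 = 783.433 m.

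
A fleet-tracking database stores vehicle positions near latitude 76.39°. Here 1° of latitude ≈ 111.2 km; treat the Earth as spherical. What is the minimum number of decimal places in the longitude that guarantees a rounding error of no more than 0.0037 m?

7

At 76.39° one degree of longitude covers 111200 × cos 76.39° ≈ 111200 × 0.2353 ≈ 26166.7 m.
With N decimal places the half-ulp bound is 0.5·10⁻ᴺ°, or 0.5·10⁻ᴺ × 26166.7 m on the ground.
Setting 13083.3 × 10⁻ᴺ ≤ 0.0037 gives 10ᴺ ≥ 3.536e+06, i.e. N ≥ 6.55.
At 6 places the error can reach 0.0131 m, but 7 places keeps it to 0.00131 m.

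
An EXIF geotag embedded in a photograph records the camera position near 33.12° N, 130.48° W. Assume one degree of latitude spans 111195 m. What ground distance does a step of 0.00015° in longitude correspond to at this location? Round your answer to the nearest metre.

0.00015° of longitude at 33.12° is 0.00015 × 111195 × cos 33.12° ≈ 0.00015 × 93128.9 = 13.9693 m.

14 metres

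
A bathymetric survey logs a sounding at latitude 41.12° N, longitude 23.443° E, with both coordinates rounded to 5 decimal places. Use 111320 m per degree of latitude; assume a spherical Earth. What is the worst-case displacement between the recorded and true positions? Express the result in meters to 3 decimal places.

0.697 meters

Rounding to 5 decimal places leaves each coordinate within ±5e-06° of the true value.
North–south component: 5e-06° × 111320 = 0.5566 m.
East–west component at 41.12°: 5e-06° × 111320 × cos 41.12° ≈ 5e-06 × 83861.1 ≈ 0.419306 m.
Combining orthogonally: (0.5566² + 0.419306²)^½ ≈ 0.696865 m.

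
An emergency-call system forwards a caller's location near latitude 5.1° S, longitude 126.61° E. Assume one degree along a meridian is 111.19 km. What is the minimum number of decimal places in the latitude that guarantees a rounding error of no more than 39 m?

4 decimal places

One degree of latitude covers 111190 m.
N decimal places → at most half a unit in the last place, 0.5 × 10⁻ᴺ° = 111190/2 × 10⁻ᴺ m.
Setting 55595 × 10⁻ᴺ ≤ 39 gives 10ᴺ ≥ 1426, i.e. N ≥ 3.15.
At 3 places the error can reach 55.6 m, but 4 places keeps it to 5.56 m.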